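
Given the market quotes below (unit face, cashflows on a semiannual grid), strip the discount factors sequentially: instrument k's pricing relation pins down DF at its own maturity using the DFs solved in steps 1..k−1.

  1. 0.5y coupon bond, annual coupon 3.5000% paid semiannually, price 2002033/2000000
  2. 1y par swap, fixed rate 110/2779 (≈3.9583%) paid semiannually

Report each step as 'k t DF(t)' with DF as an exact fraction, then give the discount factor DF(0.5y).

1 1/2 4919/5000
2 1 1923/2000
DF(0.5y) = 4919/5000 ≈ 0.983800

step 1 [0.5y] bond c/2=7/400: DF=(2002033/2000000 − 7/400·(0))/(1+7/400) = 4919/5000 ≈ 0.983800
step 2 [1y] swap r/2=55/2779: DF=(1 − 55/2779·(0.983800))/(1+55/2779) = 1923/2000 ≈ 0.961500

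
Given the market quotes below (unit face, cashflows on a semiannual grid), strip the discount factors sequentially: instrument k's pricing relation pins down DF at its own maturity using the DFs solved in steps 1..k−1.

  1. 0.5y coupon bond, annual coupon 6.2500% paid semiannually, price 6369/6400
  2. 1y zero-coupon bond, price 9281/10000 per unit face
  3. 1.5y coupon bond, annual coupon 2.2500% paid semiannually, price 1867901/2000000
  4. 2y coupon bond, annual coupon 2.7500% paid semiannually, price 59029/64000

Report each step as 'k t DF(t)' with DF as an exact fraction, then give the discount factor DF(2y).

1 1/2 193/200
2 1 9281/10000
3 3/2 361/400
4 2 8719/10000
DF(2y) = 8719/10000 ≈ 0.871900

step 1 [0.5y] bond c/2=1/32: DF=(6369/6400 − 1/32·(0))/(1+1/32) = 193/200 ≈ 0.965000
step 2 [1y] zero: DF = P = 9281/10000 ≈ 0.928100
step 3 [1.5y] bond c/2=9/800: DF=(1867901/2000000 − 9/800·(0.965000+0.928100))/(1+9/800) = 361/400 ≈ 0.902500
step 4 [2y] bond c/2=11/800: DF=(59029/64000 − 11/800·(0.965000+0.928100+0.902500))/(1+11/800) = 8719/10000 ≈ 0.871900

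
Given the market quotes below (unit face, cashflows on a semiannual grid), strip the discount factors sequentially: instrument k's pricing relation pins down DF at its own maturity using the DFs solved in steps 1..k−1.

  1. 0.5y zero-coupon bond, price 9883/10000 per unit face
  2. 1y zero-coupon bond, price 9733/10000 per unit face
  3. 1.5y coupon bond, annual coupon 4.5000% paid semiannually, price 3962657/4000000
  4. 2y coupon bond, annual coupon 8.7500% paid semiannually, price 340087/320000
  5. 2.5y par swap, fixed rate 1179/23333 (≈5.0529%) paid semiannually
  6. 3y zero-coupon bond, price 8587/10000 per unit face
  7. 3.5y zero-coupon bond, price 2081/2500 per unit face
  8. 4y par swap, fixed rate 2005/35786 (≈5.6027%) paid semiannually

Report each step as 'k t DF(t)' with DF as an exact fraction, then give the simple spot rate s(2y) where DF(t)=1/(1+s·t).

step 1 [0.5y] zero: DF = P = 9883/10000 ≈ 0.988300
step 2 [1y] zero: DF = P = 9733/10000 ≈ 0.973300
step 3 [1.5y] bond c/2=9/400: DF=(3962657/4000000 − 9/400·(0.988300+0.973300))/(1+9/400) = 9257/10000 ≈ 0.925700
step 4 [2y] bond c/2=7/160: DF=(340087/320000 − 7/160·(0.988300+0.973300+0.925700))/(1+7/160) = 2243/2500 ≈ 0.897200
step 5 [2.5y] swap r/2=1179/46666: DF=(1 − 1179/46666·(0.988300+0.973300+0.925700+0.897200))/(1+1179/46666) = 8821/10000 ≈ 0.882100
step 6 [3y] zero: DF = P = 8587/10000 ≈ 0.858700
step 7 [3.5y] zero: DF = P = 2081/2500 ≈ 0.832400
step 8 [4y] swap r/2=2005/71572: DF=(1 − 2005/71572·(0.988300+0.973300+0.925700+0.897200+0.882100+0.858700+0.832400))/(1+2005/71572) = 1599/2000 ≈ 0.799500

1 1/2 9883/10000
2 1 9733/10000
3 3/2 9257/10000
4 2 2243/2500
5 5/2 8821/10000
6 3 8587/10000
7 7/2 2081/2500
8 4 1599/2000
s(2y) = (1/(2243/2500) − 1)/(2) = 257/4486 ≈ 5.7289%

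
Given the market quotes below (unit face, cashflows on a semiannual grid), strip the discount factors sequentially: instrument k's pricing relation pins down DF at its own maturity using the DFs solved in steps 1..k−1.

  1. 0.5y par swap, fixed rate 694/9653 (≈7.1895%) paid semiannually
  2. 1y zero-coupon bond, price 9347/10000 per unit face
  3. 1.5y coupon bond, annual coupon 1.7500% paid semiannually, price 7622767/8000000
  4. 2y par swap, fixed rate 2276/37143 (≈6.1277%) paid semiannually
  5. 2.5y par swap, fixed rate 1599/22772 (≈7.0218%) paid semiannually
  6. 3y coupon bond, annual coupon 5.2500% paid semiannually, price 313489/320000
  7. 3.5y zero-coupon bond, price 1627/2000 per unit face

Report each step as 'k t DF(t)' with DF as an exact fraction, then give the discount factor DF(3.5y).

1 1/2 9653/10000
2 1 9347/10000
3 3/2 9281/10000
4 2 4431/5000
5 5/2 8401/10000
6 3 8381/10000
7 7/2 1627/2000
DF(3.5y) = 1627/2000 ≈ 0.813500

step 1 [0.5y] swap r/2=347/9653: DF=(1 − 347/9653·(0))/(1+347/9653) = 9653/10000 ≈ 0.965300
step 2 [1y] zero: DF = P = 9347/10000 ≈ 0.934700
step 3 [1.5y] bond c/2=7/800: DF=(7622767/8000000 − 7/800·(0.965300+0.934700))/(1+7/800) = 9281/10000 ≈ 0.928100
step 4 [2y] swap r/2=1138/37143: DF=(1 − 1138/37143·(0.965300+0.934700+0.928100))/(1+1138/37143) = 4431/5000 ≈ 0.886200
step 5 [2.5y] swap r/2=1599/45544: DF=(1 − 1599/45544·(0.965300+0.934700+0.928100+0.886200))/(1+1599/45544) = 8401/10000 ≈ 0.840100
step 6 [3y] bond c/2=21/800: DF=(313489/320000 − 21/800·(0.965300+0.934700+0.928100+0.886200+0.840100))/(1+21/800) = 8381/10000 ≈ 0.838100
step 7 [3.5y] zero: DF = P = 1627/2000 ≈ 0.813500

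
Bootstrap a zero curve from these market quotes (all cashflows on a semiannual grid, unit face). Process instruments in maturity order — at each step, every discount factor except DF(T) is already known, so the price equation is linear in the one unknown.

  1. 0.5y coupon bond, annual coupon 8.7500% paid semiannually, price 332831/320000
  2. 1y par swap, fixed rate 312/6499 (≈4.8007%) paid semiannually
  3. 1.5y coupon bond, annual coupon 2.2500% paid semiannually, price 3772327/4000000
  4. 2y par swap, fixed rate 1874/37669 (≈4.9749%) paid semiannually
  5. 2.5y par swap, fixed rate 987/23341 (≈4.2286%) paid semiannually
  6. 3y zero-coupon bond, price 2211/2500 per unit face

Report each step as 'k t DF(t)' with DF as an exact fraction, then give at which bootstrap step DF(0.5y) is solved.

1 1/2 1993/2000
2 1 2383/2500
3 3/2 9109/10000
4 2 9063/10000
5 5/2 9013/10000
6 3 2211/2500
DF(0.5y) is solved at step 1

step 1 [0.5y] bond c/2=7/160: DF=(332831/320000 − 7/160·(0))/(1+7/160) = 1993/2000 ≈ 0.996500
step 2 [1y] swap r/2=156/6499: DF=(1 − 156/6499·(0.996500))/(1+156/6499) = 2383/2500 ≈ 0.953200
step 3 [1.5y] bond c/2=9/800: DF=(3772327/4000000 − 9/800·(0.996500+0.953200))/(1+9/800) = 9109/10000 ≈ 0.910900
step 4 [2y] swap r/2=937/37669: DF=(1 − 937/37669·(0.996500+0.953200+0.910900))/(1+937/37669) = 9063/10000 ≈ 0.906300
step 5 [2.5y] swap r/2=987/46682: DF=(1 − 987/46682·(0.996500+0.953200+0.910900+0.906300))/(1+987/46682) = 9013/10000 ≈ 0.901300
step 6 [3y] zero: DF = P = 2211/2500 ≈ 0.884400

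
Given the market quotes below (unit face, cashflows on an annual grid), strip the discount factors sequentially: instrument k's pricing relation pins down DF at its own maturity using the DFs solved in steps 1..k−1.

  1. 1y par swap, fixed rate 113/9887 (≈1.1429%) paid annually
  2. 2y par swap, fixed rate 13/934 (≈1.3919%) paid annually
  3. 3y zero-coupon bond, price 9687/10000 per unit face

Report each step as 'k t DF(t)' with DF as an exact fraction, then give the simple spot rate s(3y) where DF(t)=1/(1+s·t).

1 1 9887/10000
2 2 9727/10000
3 3 9687/10000
s(3y) = (1/(9687/10000) − 1)/(3) = 313/29061 ≈ 1.0770%

step 1 [1y] swap r/1=113/9887: DF=(1 − 113/9887·(0))/(1+113/9887) = 9887/10000 ≈ 0.988700
step 2 [2y] swap r/1=13/934: DF=(1 − 13/934·(0.988700))/(1+13/934) = 9727/10000 ≈ 0.972700
step 3 [3y] zero: DF = P = 9687/10000 ≈ 0.968700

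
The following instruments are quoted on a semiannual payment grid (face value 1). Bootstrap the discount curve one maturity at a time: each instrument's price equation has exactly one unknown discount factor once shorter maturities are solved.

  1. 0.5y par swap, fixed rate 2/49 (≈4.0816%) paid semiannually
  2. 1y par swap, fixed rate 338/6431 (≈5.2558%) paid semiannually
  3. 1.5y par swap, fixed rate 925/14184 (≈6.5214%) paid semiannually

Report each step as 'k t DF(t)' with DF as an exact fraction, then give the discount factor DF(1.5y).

1 1/2 49/50
2 1 9493/10000
3 3/2 363/400
DF(1.5y) = 363/400 ≈ 0.907500

step 1 [0.5y] swap r/2=1/49: DF=(1 − 1/49·(0))/(1+1/49) = 49/50 ≈ 0.980000
step 2 [1y] swap r/2=169/6431: DF=(1 − 169/6431·(0.980000))/(1+169/6431) = 9493/10000 ≈ 0.949300
step 3 [1.5y] swap r/2=925/28368: DF=(1 − 925/28368·(0.980000+0.949300))/(1+925/28368) = 363/400 ≈ 0.907500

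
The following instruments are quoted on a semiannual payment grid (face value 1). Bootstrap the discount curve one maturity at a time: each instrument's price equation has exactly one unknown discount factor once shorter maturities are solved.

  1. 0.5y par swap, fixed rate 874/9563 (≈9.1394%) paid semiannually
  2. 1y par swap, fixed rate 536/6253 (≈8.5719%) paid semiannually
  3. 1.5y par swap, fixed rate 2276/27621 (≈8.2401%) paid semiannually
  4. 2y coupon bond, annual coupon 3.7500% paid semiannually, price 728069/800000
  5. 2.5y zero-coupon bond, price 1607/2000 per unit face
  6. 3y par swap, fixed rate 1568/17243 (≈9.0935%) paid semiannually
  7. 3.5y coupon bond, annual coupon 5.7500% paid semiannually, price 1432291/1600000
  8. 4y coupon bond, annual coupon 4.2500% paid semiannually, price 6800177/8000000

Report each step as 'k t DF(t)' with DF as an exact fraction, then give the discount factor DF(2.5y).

step 1 [0.5y] swap r/2=437/9563: DF=(1 − 437/9563·(0))/(1+437/9563) = 9563/10000 ≈ 0.956300
step 2 [1y] swap r/2=268/6253: DF=(1 − 268/6253·(0.956300))/(1+268/6253) = 2299/2500 ≈ 0.919600
step 3 [1.5y] swap r/2=1138/27621: DF=(1 − 1138/27621·(0.956300+0.919600))/(1+1138/27621) = 4431/5000 ≈ 0.886200
step 4 [2y] bond c/2=3/160: DF=(728069/800000 − 3/160·(0.956300+0.919600+0.886200))/(1+3/160) = 337/400 ≈ 0.842500
step 5 [2.5y] zero: DF = P = 1607/2000 ≈ 0.803500
step 6 [3y] swap r/2=784/17243: DF=(1 − 784/17243·(0.956300+0.919600+0.886200+0.842500+0.803500))/(1+784/17243) = 478/625 ≈ 0.764800
step 7 [3.5y] bond c/2=23/800: DF=(1432291/1600000 − 23/800·(0.956300+0.919600+0.886200+0.842500+0.803500+0.764800))/(1+23/800) = 907/1250 ≈ 0.725600
step 8 [4y] bond c/2=17/800: DF=(6800177/8000000 − 17/800·(0.956300+0.919600+0.886200+0.842500+0.803500+0.764800+0.725600))/(1+17/800) = 887/1250 ≈ 0.709600

1 1/2 9563/10000
2 1 2299/2500
3 3/2 4431/5000
4 2 337/400
5 5/2 1607/2000
6 3 478/625
7 7/2 907/1250
8 4 887/1250
DF(2.5y) = 1607/2000 ≈ 0.803500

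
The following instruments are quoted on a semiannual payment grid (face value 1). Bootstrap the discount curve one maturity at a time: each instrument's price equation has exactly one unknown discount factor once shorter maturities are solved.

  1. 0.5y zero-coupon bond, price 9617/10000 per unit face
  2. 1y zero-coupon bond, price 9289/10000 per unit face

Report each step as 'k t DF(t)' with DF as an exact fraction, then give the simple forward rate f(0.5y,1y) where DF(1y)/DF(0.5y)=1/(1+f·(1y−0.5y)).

1 1/2 9617/10000
2 1 9289/10000
f(0.5y,1y) = ((9617/10000)/(9289/10000) − 1)/(1/2) = 656/9289 ≈ 7.0621%

step 1 [0.5y] zero: DF = P = 9617/10000 ≈ 0.961700
step 2 [1y] zero: DF = P = 9289/10000 ≈ 0.928900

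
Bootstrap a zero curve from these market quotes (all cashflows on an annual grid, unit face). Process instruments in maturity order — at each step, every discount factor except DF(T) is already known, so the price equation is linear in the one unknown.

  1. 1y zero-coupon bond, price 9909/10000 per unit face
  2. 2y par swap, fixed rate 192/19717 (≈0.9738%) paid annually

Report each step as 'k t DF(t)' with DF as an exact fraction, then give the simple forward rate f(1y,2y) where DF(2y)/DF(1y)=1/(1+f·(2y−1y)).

1 1 9909/10000
2 2 613/625
f(1y,2y) = ((9909/10000)/(613/625) − 1)/(1) = 101/9808 ≈ 1.0298%

step 1 [1y] zero: DF = P = 9909/10000 ≈ 0.990900
step 2 [2y] swap r/1=192/19717: DF=(1 − 192/19717·(0.990900))/(1+192/19717) = 613/625 ≈ 0.980800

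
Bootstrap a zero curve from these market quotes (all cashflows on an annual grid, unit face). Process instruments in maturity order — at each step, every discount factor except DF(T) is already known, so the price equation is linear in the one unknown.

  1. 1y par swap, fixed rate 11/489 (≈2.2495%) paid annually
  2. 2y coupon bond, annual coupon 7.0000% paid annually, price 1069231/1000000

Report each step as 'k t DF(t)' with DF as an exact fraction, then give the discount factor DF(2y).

step 1 [1y] swap r/1=11/489: DF=(1 − 11/489·(0))/(1+11/489) = 489/500 ≈ 0.978000
step 2 [2y] bond c/1=7/100: DF=(1069231/1000000 − 7/100·(0.978000))/(1+7/100) = 9353/10000 ≈ 0.935300

1 1 489/500
2 2 9353/10000
DF(2y) = 9353/10000 ≈ 0.935300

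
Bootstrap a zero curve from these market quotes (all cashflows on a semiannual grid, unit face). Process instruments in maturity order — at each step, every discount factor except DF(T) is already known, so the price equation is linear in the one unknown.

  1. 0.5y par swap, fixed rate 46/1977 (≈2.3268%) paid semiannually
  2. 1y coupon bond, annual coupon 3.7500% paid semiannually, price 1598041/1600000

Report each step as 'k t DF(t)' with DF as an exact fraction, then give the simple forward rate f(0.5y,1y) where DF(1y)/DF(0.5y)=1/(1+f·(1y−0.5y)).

1 1/2 1977/2000
2 1 4811/5000
f(0.5y,1y) = ((1977/2000)/(4811/5000) − 1)/(1/2) = 263/4811 ≈ 5.4666%

step 1 [0.5y] swap r/2=23/1977: DF=(1 − 23/1977·(0))/(1+23/1977) = 1977/2000 ≈ 0.988500
step 2 [1y] bond c/2=3/160: DF=(1598041/1600000 − 3/160·(0.988500))/(1+3/160) = 4811/5000 ≈ 0.962200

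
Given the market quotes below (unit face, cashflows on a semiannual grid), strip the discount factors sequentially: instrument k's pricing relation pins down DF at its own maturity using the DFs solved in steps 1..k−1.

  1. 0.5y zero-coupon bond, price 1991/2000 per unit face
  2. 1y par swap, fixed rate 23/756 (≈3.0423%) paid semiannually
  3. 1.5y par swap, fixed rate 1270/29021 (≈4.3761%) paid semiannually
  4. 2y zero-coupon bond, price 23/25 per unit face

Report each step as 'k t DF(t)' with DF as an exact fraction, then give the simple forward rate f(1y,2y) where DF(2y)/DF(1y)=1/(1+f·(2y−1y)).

step 1 [0.5y] zero: DF = P = 1991/2000 ≈ 0.995500
step 2 [1y] swap r/2=23/1512: DF=(1 − 23/1512·(0.995500))/(1+23/1512) = 9701/10000 ≈ 0.970100
step 3 [1.5y] swap r/2=635/29021: DF=(1 − 635/29021·(0.995500+0.970100))/(1+635/29021) = 1873/2000 ≈ 0.936500
step 4 [2y] zero: DF = P = 23/25 ≈ 0.920000

1 1/2 1991/2000
2 1 9701/10000
3 3/2 1873/2000
4 2 23/25
f(1y,2y) = ((9701/10000)/(23/25) − 1)/(1) = 501/9200 ≈ 5.4457%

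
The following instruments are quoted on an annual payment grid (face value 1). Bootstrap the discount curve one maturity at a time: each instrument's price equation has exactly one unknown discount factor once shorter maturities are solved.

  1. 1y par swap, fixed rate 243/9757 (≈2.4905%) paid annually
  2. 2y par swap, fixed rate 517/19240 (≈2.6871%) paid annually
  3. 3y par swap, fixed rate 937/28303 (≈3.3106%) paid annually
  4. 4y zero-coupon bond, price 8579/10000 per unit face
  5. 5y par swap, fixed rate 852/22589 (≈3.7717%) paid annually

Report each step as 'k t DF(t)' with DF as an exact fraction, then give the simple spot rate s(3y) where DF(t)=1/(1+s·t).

1 1 9757/10000
2 2 9483/10000
3 3 9063/10000
4 4 8579/10000
5 5 1037/1250
s(3y) = (1/(9063/10000) − 1)/(3) = 937/27189 ≈ 3.4462%

step 1 [1y] swap r/1=243/9757: DF=(1 − 243/9757·(0))/(1+243/9757) = 9757/10000 ≈ 0.975700
step 2 [2y] swap r/1=517/19240: DF=(1 − 517/19240·(0.975700))/(1+517/19240) = 9483/10000 ≈ 0.948300
step 3 [3y] swap r/1=937/28303: DF=(1 − 937/28303·(0.975700+0.948300))/(1+937/28303) = 9063/10000 ≈ 0.906300
step 4 [4y] zero: DF = P = 8579/10000 ≈ 0.857900
step 5 [5y] swap r/1=852/22589: DF=(1 − 852/22589·(0.975700+0.948300+0.906300+0.857900))/(1+852/22589) = 1037/1250 ≈ 0.829600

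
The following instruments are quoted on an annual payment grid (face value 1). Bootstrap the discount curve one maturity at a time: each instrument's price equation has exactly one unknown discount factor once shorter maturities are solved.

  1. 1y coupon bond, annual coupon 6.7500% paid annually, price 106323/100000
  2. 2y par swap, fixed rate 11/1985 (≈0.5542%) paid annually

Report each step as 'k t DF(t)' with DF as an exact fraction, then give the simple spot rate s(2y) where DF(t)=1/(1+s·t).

step 1 [1y] bond c/1=27/400: DF=(106323/100000 − 27/400·(0))/(1+27/400) = 249/250 ≈ 0.996000
step 2 [2y] swap r/1=11/1985: DF=(1 − 11/1985·(0.996000))/(1+11/1985) = 989/1000 ≈ 0.989000

1 1 249/250
2 2 989/1000
s(2y) = (1/(989/1000) − 1)/(2) = 11/1978 ≈ 0.5561%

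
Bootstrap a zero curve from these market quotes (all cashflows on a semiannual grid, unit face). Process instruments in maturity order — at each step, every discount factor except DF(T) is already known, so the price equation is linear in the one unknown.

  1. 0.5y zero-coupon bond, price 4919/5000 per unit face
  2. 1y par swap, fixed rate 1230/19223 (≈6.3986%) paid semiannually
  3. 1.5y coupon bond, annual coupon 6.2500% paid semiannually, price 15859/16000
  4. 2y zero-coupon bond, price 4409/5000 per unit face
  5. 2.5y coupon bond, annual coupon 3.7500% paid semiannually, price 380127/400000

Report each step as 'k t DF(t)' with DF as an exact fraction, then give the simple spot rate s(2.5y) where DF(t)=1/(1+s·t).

1 1/2 4919/5000
2 1 1877/2000
3 3/2 9029/10000
4 2 4409/5000
5 5/2 4323/5000
s(2.5y) = (1/(4323/5000) − 1)/(5/2) = 1354/21615 ≈ 6.2642%

step 1 [0.5y] zero: DF = P = 4919/5000 ≈ 0.983800
step 2 [1y] swap r/2=615/19223: DF=(1 − 615/19223·(0.983800))/(1+615/19223) = 1877/2000 ≈ 0.938500
step 3 [1.5y] bond c/2=1/32: DF=(15859/16000 − 1/32·(0.983800+0.938500))/(1+1/32) = 9029/10000 ≈ 0.902900
step 4 [2y] zero: DF = P = 4409/5000 ≈ 0.881800
step 5 [2.5y] bond c/2=3/160: DF=(380127/400000 − 3/160·(0.983800+0.938500+0.902900+0.881800))/(1+3/160) = 4323/5000 ≈ 0.864600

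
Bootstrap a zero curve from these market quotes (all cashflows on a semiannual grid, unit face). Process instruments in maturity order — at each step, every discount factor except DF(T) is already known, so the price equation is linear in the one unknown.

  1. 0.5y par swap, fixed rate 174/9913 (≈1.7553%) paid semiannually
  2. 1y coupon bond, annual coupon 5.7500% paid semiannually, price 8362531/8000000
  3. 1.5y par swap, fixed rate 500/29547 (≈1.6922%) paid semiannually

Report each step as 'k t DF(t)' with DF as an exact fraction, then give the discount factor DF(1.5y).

1 1/2 9913/10000
2 1 2471/2500
3 3/2 39/40
DF(1.5y) = 39/40 ≈ 0.975000

step 1 [0.5y] swap r/2=87/9913: DF=(1 − 87/9913·(0))/(1+87/9913) = 9913/10000 ≈ 0.991300
step 2 [1y] bond c/2=23/800: DF=(8362531/8000000 − 23/800·(0.991300))/(1+23/800) = 2471/2500 ≈ 0.988400
step 3 [1.5y] swap r/2=250/29547: DF=(1 − 250/29547·(0.991300+0.988400))/(1+250/29547) = 39/40 ≈ 0.975000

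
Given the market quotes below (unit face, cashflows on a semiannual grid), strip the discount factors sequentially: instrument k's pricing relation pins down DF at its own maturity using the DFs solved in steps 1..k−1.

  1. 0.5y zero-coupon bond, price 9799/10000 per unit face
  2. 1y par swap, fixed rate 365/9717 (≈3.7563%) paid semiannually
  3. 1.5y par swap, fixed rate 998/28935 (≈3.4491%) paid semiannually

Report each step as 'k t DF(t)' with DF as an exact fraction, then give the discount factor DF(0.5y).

step 1 [0.5y] zero: DF = P = 9799/10000 ≈ 0.979900
step 2 [1y] swap r/2=365/19434: DF=(1 − 365/19434·(0.979900))/(1+365/19434) = 1927/2000 ≈ 0.963500
step 3 [1.5y] swap r/2=499/28935: DF=(1 − 499/28935·(0.979900+0.963500))/(1+499/28935) = 9501/10000 ≈ 0.950100

1 1/2 9799/10000
2 1 1927/2000
3 3/2 9501/10000
DF(0.5y) = 9799/10000 ≈ 0.979900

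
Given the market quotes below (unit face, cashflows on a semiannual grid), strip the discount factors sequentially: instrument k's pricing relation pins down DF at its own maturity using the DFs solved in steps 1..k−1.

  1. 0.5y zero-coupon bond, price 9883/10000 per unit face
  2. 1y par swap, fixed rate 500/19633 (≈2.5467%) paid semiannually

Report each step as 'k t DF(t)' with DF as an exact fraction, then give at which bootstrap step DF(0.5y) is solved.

step 1 [0.5y] zero: DF = P = 9883/10000 ≈ 0.988300
step 2 [1y] swap r/2=250/19633: DF=(1 − 250/19633·(0.988300))/(1+250/19633) = 39/40 ≈ 0.975000

1 1/2 9883/10000
2 1 39/40
DF(0.5y) is solved at step 1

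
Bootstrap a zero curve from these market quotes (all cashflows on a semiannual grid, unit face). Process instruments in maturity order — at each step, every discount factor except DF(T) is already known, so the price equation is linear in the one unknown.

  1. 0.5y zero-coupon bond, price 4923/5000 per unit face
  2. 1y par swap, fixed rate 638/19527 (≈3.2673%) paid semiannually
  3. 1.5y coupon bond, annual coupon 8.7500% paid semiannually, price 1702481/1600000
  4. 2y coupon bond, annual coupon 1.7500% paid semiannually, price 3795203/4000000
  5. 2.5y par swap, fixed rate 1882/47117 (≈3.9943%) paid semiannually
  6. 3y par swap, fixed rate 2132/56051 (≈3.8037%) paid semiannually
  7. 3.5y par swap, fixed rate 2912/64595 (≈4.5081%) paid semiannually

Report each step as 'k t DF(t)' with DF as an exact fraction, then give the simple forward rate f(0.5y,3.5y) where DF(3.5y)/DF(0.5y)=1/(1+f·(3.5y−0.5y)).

1 1/2 4923/5000
2 1 9681/10000
3 3/2 586/625
4 2 1831/2000
5 5/2 9059/10000
6 3 4467/5000
7 7/2 534/625
f(0.5y,3.5y) = ((4923/5000)/(534/625) − 1)/(3) = 217/4272 ≈ 5.0796%

step 1 [0.5y] zero: DF = P = 4923/5000 ≈ 0.984600
step 2 [1y] swap r/2=319/19527: DF=(1 − 319/19527·(0.984600))/(1+319/19527) = 9681/10000 ≈ 0.968100
step 3 [1.5y] bond c/2=7/160: DF=(1702481/1600000 − 7/160·(0.984600+0.968100))/(1+7/160) = 586/625 ≈ 0.937600
step 4 [2y] bond c/2=7/800: DF=(3795203/4000000 − 7/800·(0.984600+0.968100+0.937600))/(1+7/800) = 1831/2000 ≈ 0.915500
step 5 [2.5y] swap r/2=941/47117: DF=(1 − 941/47117·(0.984600+0.968100+0.937600+0.915500))/(1+941/47117) = 9059/10000 ≈ 0.905900
step 6 [3y] swap r/2=1066/56051: DF=(1 − 1066/56051·(0.984600+0.968100+0.937600+0.915500+0.905900))/(1+1066/56051) = 4467/5000 ≈ 0.893400
step 7 [3.5y] swap r/2=1456/64595: DF=(1 − 1456/64595·(0.984600+0.968100+0.937600+0.915500+0.905900+0.893400))/(1+1456/64595) = 534/625 ≈ 0.854400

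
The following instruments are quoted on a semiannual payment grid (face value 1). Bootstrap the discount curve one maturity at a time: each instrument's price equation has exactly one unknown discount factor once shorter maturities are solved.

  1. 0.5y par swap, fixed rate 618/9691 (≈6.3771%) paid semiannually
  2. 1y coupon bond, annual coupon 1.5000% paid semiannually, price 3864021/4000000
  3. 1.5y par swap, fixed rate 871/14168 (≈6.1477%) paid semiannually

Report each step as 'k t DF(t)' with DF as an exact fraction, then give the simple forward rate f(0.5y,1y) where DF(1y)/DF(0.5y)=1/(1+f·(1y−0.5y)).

step 1 [0.5y] swap r/2=309/9691: DF=(1 − 309/9691·(0))/(1+309/9691) = 9691/10000 ≈ 0.969100
step 2 [1y] bond c/2=3/400: DF=(3864021/4000000 − 3/400·(0.969100))/(1+3/400) = 2379/2500 ≈ 0.951600
step 3 [1.5y] swap r/2=871/28336: DF=(1 − 871/28336·(0.969100+0.951600))/(1+871/28336) = 9129/10000 ≈ 0.912900

1 1/2 9691/10000
2 1 2379/2500
3 3/2 9129/10000
f(0.5y,1y) = ((9691/10000)/(2379/2500) − 1)/(1/2) = 175/4758 ≈ 3.6780%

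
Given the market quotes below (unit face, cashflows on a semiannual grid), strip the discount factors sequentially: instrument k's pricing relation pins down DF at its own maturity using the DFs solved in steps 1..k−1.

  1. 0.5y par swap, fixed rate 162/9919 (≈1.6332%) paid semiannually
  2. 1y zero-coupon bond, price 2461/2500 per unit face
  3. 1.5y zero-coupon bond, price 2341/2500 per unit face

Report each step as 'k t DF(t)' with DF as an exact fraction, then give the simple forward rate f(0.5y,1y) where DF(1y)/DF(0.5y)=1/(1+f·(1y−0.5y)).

1 1/2 9919/10000
2 1 2461/2500
3 3/2 2341/2500
f(0.5y,1y) = ((9919/10000)/(2461/2500) − 1)/(1/2) = 75/4922 ≈ 1.5238%

step 1 [0.5y] swap r/2=81/9919: DF=(1 − 81/9919·(0))/(1+81/9919) = 9919/10000 ≈ 0.991900
step 2 [1y] zero: DF = P = 2461/2500 ≈ 0.984400
step 3 [1.5y] zero: DF = P = 2341/2500 ≈ 0.936400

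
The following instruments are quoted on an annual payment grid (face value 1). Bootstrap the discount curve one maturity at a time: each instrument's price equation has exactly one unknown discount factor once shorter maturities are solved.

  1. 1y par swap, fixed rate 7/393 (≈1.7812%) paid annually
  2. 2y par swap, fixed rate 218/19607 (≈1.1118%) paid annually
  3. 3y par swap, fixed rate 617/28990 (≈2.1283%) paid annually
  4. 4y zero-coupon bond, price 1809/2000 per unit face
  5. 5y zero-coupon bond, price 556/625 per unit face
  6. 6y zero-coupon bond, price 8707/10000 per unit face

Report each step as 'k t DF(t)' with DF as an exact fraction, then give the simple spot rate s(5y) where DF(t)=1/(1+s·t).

step 1 [1y] swap r/1=7/393: DF=(1 − 7/393·(0))/(1+7/393) = 393/400 ≈ 0.982500
step 2 [2y] swap r/1=218/19607: DF=(1 − 218/19607·(0.982500))/(1+218/19607) = 4891/5000 ≈ 0.978200
step 3 [3y] swap r/1=617/28990: DF=(1 − 617/28990·(0.982500+0.978200))/(1+617/28990) = 9383/10000 ≈ 0.938300
step 4 [4y] zero: DF = P = 1809/2000 ≈ 0.904500
step 5 [5y] zero: DF = P = 556/625 ≈ 0.889600
step 6 [6y] zero: DF = P = 8707/10000 ≈ 0.870700

1 1 393/400
2 2 4891/5000
3 3 9383/10000
4 4 1809/2000
5 5 556/625
6 6 8707/10000
s(5y) = (1/(556/625) − 1)/(5) = 69/2780 ≈ 2.4820%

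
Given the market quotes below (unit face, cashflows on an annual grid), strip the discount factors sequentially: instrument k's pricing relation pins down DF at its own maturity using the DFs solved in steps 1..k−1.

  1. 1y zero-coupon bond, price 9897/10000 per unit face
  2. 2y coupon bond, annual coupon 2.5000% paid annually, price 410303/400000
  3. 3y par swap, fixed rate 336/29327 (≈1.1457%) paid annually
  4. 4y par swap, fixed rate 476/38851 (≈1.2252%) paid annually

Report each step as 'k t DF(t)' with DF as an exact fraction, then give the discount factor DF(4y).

step 1 [1y] zero: DF = P = 9897/10000 ≈ 0.989700
step 2 [2y] bond c/1=1/40: DF=(410303/400000 − 1/40·(0.989700))/(1+1/40) = 4883/5000 ≈ 0.976600
step 3 [3y] swap r/1=336/29327: DF=(1 − 336/29327·(0.989700+0.976600))/(1+336/29327) = 604/625 ≈ 0.966400
step 4 [4y] swap r/1=476/38851: DF=(1 − 476/38851·(0.989700+0.976600+0.966400))/(1+476/38851) = 2381/2500 ≈ 0.952400

1 1 9897/10000
2 2 4883/5000
3 3 604/625
4 4 2381/2500
DF(4y) = 2381/2500 ≈ 0.952400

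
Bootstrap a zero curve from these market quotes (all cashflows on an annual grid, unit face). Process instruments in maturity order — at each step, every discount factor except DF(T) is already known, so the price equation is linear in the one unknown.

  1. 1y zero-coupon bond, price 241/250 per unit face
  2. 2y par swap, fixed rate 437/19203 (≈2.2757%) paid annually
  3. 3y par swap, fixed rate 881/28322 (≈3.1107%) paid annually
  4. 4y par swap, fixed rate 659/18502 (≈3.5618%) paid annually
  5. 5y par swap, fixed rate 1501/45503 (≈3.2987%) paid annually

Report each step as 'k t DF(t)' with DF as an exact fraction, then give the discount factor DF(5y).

step 1 [1y] zero: DF = P = 241/250 ≈ 0.964000
step 2 [2y] swap r/1=437/19203: DF=(1 − 437/19203·(0.964000))/(1+437/19203) = 9563/10000 ≈ 0.956300
step 3 [3y] swap r/1=881/28322: DF=(1 − 881/28322·(0.964000+0.956300))/(1+881/28322) = 9119/10000 ≈ 0.911900
step 4 [4y] swap r/1=659/18502: DF=(1 − 659/18502·(0.964000+0.956300+0.911900))/(1+659/18502) = 4341/5000 ≈ 0.868200
step 5 [5y] swap r/1=1501/45503: DF=(1 − 1501/45503·(0.964000+0.956300+0.911900+0.868200))/(1+1501/45503) = 8499/10000 ≈ 0.849900

1 1 241/250
2 2 9563/10000
3 3 9119/10000
4 4 4341/5000
5 5 8499/10000
DF(5y) = 8499/10000 ≈ 0.849900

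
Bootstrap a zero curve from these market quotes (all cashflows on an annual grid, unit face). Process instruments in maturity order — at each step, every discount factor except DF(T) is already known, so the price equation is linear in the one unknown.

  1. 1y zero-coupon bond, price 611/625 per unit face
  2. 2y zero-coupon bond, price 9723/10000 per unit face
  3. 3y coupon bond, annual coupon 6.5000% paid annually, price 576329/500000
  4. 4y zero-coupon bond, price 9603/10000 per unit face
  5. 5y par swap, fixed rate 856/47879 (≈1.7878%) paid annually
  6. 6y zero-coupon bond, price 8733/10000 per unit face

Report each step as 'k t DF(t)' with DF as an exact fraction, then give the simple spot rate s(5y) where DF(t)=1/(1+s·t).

step 1 [1y] zero: DF = P = 611/625 ≈ 0.977600
step 2 [2y] zero: DF = P = 9723/10000 ≈ 0.972300
step 3 [3y] bond c/1=13/200: DF=(576329/500000 − 13/200·(0.977600+0.972300))/(1+13/200) = 9633/10000 ≈ 0.963300
step 4 [4y] zero: DF = P = 9603/10000 ≈ 0.960300
step 5 [5y] swap r/1=856/47879: DF=(1 − 856/47879·(0.977600+0.972300+0.963300+0.960300))/(1+856/47879) = 1143/1250 ≈ 0.914400
step 6 [6y] zero: DF = P = 8733/10000 ≈ 0.873300

1 1 611/625
2 2 9723/10000
3 3 9633/10000
4 4 9603/10000
5 5 1143/1250
6 6 8733/10000
s(5y) = (1/(1143/1250) − 1)/(5) = 107/5715 ≈ 1.8723%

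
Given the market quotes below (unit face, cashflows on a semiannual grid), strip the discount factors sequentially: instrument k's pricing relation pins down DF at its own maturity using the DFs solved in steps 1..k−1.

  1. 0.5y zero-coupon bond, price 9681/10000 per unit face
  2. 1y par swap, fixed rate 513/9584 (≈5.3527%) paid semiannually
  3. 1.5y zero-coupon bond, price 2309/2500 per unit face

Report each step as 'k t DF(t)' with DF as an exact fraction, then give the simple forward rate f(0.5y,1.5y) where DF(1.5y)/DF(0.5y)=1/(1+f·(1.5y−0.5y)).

step 1 [0.5y] zero: DF = P = 9681/10000 ≈ 0.968100
step 2 [1y] swap r/2=513/19168: DF=(1 − 513/19168·(0.968100))/(1+513/19168) = 9487/10000 ≈ 0.948700
step 3 [1.5y] zero: DF = P = 2309/2500 ≈ 0.923600

1 1/2 9681/10000
2 1 9487/10000
3 3/2 2309/2500
f(0.5y,1.5y) = ((9681/10000)/(2309/2500) − 1)/(1) = 445/9236 ≈ 4.8181%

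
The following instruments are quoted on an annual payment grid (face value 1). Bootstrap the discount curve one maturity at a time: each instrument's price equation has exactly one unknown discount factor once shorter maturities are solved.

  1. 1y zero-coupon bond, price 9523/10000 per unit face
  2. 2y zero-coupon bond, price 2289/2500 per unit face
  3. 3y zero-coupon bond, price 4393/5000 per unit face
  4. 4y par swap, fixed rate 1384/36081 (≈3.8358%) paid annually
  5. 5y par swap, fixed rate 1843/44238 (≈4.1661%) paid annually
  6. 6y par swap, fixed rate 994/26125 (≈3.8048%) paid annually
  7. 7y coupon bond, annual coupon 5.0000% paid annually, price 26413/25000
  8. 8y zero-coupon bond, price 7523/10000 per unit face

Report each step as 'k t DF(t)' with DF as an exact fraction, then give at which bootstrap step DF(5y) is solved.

step 1 [1y] zero: DF = P = 9523/10000 ≈ 0.952300
step 2 [2y] zero: DF = P = 2289/2500 ≈ 0.915600
step 3 [3y] zero: DF = P = 4393/5000 ≈ 0.878600
step 4 [4y] swap r/1=1384/36081: DF=(1 − 1384/36081·(0.952300+0.915600+0.878600))/(1+1384/36081) = 1077/1250 ≈ 0.861600
step 5 [5y] swap r/1=1843/44238: DF=(1 − 1843/44238·(0.952300+0.915600+0.878600+0.861600))/(1+1843/44238) = 8157/10000 ≈ 0.815700
step 6 [6y] swap r/1=994/26125: DF=(1 − 994/26125·(0.952300+0.915600+0.878600+0.861600+0.815700))/(1+994/26125) = 2003/2500 ≈ 0.801200
step 7 [7y] bond c/1=1/20: DF=(26413/25000 − 1/20·(0.952300+0.915600+0.878600+0.861600+0.815700+0.801200))/(1+1/20) = 3787/5000 ≈ 0.757400
step 8 [8y] zero: DF = P = 7523/10000 ≈ 0.752300

1 1 9523/10000
2 2 2289/2500
3 3 4393/5000
4 4 1077/1250
5 5 8157/10000
6 6 2003/2500
7 7 3787/5000
8 8 7523/10000
DF(5y) is solved at step 5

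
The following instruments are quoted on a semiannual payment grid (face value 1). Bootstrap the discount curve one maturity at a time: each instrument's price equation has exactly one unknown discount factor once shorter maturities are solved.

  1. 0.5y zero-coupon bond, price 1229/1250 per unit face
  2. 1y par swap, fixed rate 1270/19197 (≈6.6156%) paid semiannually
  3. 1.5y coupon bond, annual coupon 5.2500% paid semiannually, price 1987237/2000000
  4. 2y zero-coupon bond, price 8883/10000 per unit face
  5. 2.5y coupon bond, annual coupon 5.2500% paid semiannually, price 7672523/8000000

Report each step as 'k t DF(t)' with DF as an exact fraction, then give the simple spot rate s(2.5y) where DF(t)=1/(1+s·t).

step 1 [0.5y] zero: DF = P = 1229/1250 ≈ 0.983200
step 2 [1y] swap r/2=635/19197: DF=(1 − 635/19197·(0.983200))/(1+635/19197) = 1873/2000 ≈ 0.936500
step 3 [1.5y] bond c/2=21/800: DF=(1987237/2000000 − 21/800·(0.983200+0.936500))/(1+21/800) = 9191/10000 ≈ 0.919100
step 4 [2y] zero: DF = P = 8883/10000 ≈ 0.888300
step 5 [2.5y] bond c/2=21/800: DF=(7672523/8000000 − 21/800·(0.983200+0.936500+0.919100+0.888300))/(1+21/800) = 1049/1250 ≈ 0.839200

1 1/2 1229/1250
2 1 1873/2000
3 3/2 9191/10000
4 2 8883/10000
5 5/2 1049/1250
s(2.5y) = (1/(1049/1250) − 1)/(5/2) = 402/5245 ≈ 7.6644%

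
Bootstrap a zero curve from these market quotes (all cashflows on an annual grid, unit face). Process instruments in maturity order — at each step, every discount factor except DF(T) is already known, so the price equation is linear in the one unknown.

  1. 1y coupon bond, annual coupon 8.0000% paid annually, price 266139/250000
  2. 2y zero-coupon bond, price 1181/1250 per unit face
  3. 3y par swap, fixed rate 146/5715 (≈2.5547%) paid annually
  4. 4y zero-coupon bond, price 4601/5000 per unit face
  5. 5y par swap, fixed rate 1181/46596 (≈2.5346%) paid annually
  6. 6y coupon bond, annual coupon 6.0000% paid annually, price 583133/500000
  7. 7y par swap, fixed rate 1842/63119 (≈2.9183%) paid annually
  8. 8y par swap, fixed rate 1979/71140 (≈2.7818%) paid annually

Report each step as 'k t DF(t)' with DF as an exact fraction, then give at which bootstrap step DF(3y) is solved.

step 1 [1y] bond c/1=2/25: DF=(266139/250000 − 2/25·(0))/(1+2/25) = 9857/10000 ≈ 0.985700
step 2 [2y] zero: DF = P = 1181/1250 ≈ 0.944800
step 3 [3y] swap r/1=146/5715: DF=(1 − 146/5715·(0.985700+0.944800))/(1+146/5715) = 927/1000 ≈ 0.927000
step 4 [4y] zero: DF = P = 4601/5000 ≈ 0.920200
step 5 [5y] swap r/1=1181/46596: DF=(1 − 1181/46596·(0.985700+0.944800+0.927000+0.920200))/(1+1181/46596) = 8819/10000 ≈ 0.881900
step 6 [6y] bond c/1=3/50: DF=(583133/500000 − 3/50·(0.985700+0.944800+0.927000+0.920200+0.881900))/(1+3/50) = 1673/2000 ≈ 0.836500
step 7 [7y] swap r/1=1842/63119: DF=(1 − 1842/63119·(0.985700+0.944800+0.927000+0.920200+0.881900+0.836500))/(1+1842/63119) = 4079/5000 ≈ 0.815800
step 8 [8y] swap r/1=1979/71140: DF=(1 − 1979/71140·(0.985700+0.944800+0.927000+0.920200+0.881900+0.836500+0.815800))/(1+1979/71140) = 8021/10000 ≈ 0.802100

1 1 9857/10000
2 2 1181/1250
3 3 927/1000
4 4 4601/5000
5 5 8819/10000
6 6 1673/2000
7 7 4079/5000
8 8 8021/10000
DF(3y) is solved at step 3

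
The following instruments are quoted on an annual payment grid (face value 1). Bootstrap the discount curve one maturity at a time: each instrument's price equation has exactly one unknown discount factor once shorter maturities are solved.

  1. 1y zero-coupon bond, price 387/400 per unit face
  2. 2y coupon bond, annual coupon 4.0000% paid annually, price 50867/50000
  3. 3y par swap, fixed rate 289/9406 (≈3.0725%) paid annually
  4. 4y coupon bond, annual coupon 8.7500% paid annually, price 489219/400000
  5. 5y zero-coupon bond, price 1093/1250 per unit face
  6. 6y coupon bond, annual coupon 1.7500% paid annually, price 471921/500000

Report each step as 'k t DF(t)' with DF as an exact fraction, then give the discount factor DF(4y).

1 1 387/400
2 2 941/1000
3 3 9133/10000
4 4 561/625
5 5 1093/1250
6 6 4243/5000
DF(4y) = 561/625 ≈ 0.897600

step 1 [1y] zero: DF = P = 387/400 ≈ 0.967500
step 2 [2y] bond c/1=1/25: DF=(50867/50000 − 1/25·(0.967500))/(1+1/25) = 941/1000 ≈ 0.941000
step 3 [3y] swap r/1=289/9406: DF=(1 − 289/9406·(0.967500+0.941000))/(1+289/9406) = 9133/10000 ≈ 0.913300
step 4 [4y] bond c/1=7/80: DF=(489219/400000 − 7/80·(0.967500+0.941000+0.913300))/(1+7/80) = 561/625 ≈ 0.897600
step 5 [5y] zero: DF = P = 1093/1250 ≈ 0.874400
step 6 [6y] bond c/1=7/400: DF=(471921/500000 − 7/400·(0.967500+0.941000+0.913300+0.897600+0.874400))/(1+7/400) = 4243/5000 ≈ 0.848600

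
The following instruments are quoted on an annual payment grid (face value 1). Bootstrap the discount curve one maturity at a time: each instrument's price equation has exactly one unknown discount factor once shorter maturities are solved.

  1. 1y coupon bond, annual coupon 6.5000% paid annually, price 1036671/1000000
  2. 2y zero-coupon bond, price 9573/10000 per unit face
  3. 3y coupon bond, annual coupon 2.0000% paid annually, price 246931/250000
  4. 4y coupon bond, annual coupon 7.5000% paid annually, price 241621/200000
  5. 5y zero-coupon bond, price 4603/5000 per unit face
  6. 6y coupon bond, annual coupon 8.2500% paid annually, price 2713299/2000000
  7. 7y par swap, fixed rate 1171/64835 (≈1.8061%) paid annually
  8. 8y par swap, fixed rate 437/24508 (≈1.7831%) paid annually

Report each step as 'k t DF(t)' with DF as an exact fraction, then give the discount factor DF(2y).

step 1 [1y] bond c/1=13/200: DF=(1036671/1000000 − 13/200·(0))/(1+13/200) = 4867/5000 ≈ 0.973400
step 2 [2y] zero: DF = P = 9573/10000 ≈ 0.957300
step 3 [3y] bond c/1=1/50: DF=(246931/250000 − 1/50·(0.973400+0.957300))/(1+1/50) = 1861/2000 ≈ 0.930500
step 4 [4y] bond c/1=3/40: DF=(241621/200000 − 3/40·(0.973400+0.957300+0.930500))/(1+3/40) = 4621/5000 ≈ 0.924200
step 5 [5y] zero: DF = P = 4603/5000 ≈ 0.920600
step 6 [6y] bond c/1=33/400: DF=(2713299/2000000 − 33/400·(0.973400+0.957300+0.930500+0.924200+0.920600))/(1+33/400) = 4473/5000 ≈ 0.894600
step 7 [7y] swap r/1=1171/64835: DF=(1 − 1171/64835·(0.973400+0.957300+0.930500+0.924200+0.920600+0.894600))/(1+1171/64835) = 8829/10000 ≈ 0.882900
step 8 [8y] swap r/1=437/24508: DF=(1 − 437/24508·(0.973400+0.957300+0.930500+0.924200+0.920600+0.894600+0.882900))/(1+437/24508) = 8689/10000 ≈ 0.868900

1 1 4867/5000
2 2 9573/10000
3 3 1861/2000
4 4 4621/5000
5 5 4603/5000
6 6 4473/5000
7 7 8829/10000
8 8 8689/10000
DF(2y) = 9573/10000 ≈ 0.957300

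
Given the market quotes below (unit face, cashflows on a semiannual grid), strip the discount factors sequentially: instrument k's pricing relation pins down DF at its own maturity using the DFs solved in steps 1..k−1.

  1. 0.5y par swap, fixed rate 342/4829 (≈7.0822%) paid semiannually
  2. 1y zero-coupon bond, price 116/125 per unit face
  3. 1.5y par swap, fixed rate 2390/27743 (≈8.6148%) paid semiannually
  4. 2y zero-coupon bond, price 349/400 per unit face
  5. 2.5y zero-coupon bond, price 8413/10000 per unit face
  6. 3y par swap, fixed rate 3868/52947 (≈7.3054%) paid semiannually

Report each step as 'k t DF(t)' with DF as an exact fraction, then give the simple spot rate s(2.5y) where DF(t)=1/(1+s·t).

1 1/2 4829/5000
2 1 116/125
3 3/2 1761/2000
4 2 349/400
5 5/2 8413/10000
6 3 4033/5000
s(2.5y) = (1/(8413/10000) − 1)/(5/2) = 3174/42065 ≈ 7.5455%

step 1 [0.5y] swap r/2=171/4829: DF=(1 − 171/4829·(0))/(1+171/4829) = 4829/5000 ≈ 0.965800
step 2 [1y] zero: DF = P = 116/125 ≈ 0.928000
step 3 [1.5y] swap r/2=1195/27743: DF=(1 − 1195/27743·(0.965800+0.928000))/(1+1195/27743) = 1761/2000 ≈ 0.880500
step 4 [2y] zero: DF = P = 349/400 ≈ 0.872500
step 5 [2.5y] zero: DF = P = 8413/10000 ≈ 0.841300
step 6 [3y] swap r/2=1934/52947: DF=(1 − 1934/52947·(0.965800+0.928000+0.880500+0.872500+0.841300))/(1+1934/52947) = 4033/5000 ≈ 0.806600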